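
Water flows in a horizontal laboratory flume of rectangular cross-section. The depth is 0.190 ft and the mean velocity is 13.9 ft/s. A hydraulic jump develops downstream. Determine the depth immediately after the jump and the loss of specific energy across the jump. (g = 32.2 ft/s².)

Fr₁ = V₁/√(g·y₁) = 13.9/√(32.2×0.190) = 5.62.
Bélanger equation: y₂/y₁ = ½[√(1 + 8Fr₁²) − 1] = ½[√253.6 − 1] = 7.46.
y₂ = 7.46 × 0.190 = 1.42 ft.
q = V₁·y₁ = 13.9 × 0.190 = 2.64 ft²/s. V₂ = q/y₂ = 2.64/1.42 = 1.86 ft/s. E₁ = y₁ + V₁²/2g = 3.19 ft; E₂ = y₂ + V₂²/2g = 1.47 ft. ΔE = E₁ − E₂ = 1.72 ft.

y₂ = 1.42 ft; ΔE = 1.72 ft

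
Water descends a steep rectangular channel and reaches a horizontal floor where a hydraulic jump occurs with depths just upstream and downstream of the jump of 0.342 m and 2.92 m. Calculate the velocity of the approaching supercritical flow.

For a rectangular channel the momentum equation gives q² = ½·g·y₁·y₂·(y₁ + y₂) = ½×9.81×0.342×2.92×3.26 = 16.0.
q = √16.0 = 4.00 m²/s.
V₁ = q/y₁ = 4.00/0.342 = 11.7 m/s.

V₁ = 11.7 m/s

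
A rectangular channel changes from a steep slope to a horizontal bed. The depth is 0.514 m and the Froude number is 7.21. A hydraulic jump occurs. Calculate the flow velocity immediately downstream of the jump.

Fr₁ = 7.21 (given).
Conjugate-depth relation: y₂/y₁ = ½[√(1 + 8Fr₁²) − 1] = ½[√416.9 − 1] = 9.71.
y₂ = 9.71 × 0.514 = 4.99 m.
V₁ = Fr₁·√(g·y₁) = 7.21×√(9.81×0.514) = 16.2 m/s; q = V₁·y₁ = 8.32 m²/s.
V₂ = q/y₂ = 8.32/4.99 = 1.67 m/s.

V₂ = 1.67 m/s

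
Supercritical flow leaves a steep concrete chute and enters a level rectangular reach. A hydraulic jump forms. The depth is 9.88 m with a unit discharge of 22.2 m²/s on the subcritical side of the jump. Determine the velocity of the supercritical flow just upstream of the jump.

V₁ = 23.6 m/s

V₂ = q/y₂ = 22.2/9.88 = 2.25 m/s; Fr₂ = V₂/√(g·y₂) = 0.228.
From the momentum equation (using Fr₂), y₁/y₂ = ½[√(1 + 8Fr₂²) − 1] = ½[√1.417 − 1] = 0.0951.
y₁ = 0.0951 × 9.88 = 0.940 m.
V₁ = q/y₁ = 22.2/0.940 = 23.6 m/s.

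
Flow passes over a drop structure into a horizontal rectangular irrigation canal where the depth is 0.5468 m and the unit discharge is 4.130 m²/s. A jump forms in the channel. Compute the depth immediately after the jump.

V₁ = q/y₁ = 4.130/0.5468 = 7.553 m/s. Fr₁ = V₁/√(g·y₁) = 7.553/√(9.81×0.5468) = 3.261.
Bélanger equation: y₂/y₁ = ½[√(1 + 8Fr₁²) − 1] = ½[√86.082 − 1] = 4.139.
y₂ = 4.139 × 0.5468 = 2.263 m.

y₂ = 2.263 m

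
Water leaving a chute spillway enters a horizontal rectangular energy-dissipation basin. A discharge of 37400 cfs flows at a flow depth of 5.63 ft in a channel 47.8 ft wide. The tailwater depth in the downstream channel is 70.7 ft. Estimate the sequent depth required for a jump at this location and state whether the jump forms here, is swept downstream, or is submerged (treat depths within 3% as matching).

q = Q/b = 37400/47.8 = 782 ft²/s; V₁ = q/y₁ = 139 ft/s. Fr₁ = V₁/√(g·y₁) = 10.3.
Conjugate-depth relation: y₂/y₁ = ½[√(1 + 8Fr₁²) − 1] = ½[√853.3 − 1] = 14.1.
y₂ = 14.1 × 5.63 = 79.4 ft.
Tailwater y_tw = 70.7 ft: y_tw < y₂, so the jump is swept downstream.

y₂ = 79.4 ft; the jump is swept downstream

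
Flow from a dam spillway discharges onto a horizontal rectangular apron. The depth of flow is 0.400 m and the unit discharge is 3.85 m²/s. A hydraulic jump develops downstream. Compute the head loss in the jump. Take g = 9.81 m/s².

V₁ = q/y₁ = 3.85/0.400 = 9.62 m/s. Fr₁ = V₁/√(g·y₁) = 9.62/√(9.81×0.400) = 4.86.
Sequent-depth ratio: y₂/y₁ = ½[√(1 + 8Fr₁²) − 1] = ½[√189.9 − 1] = 6.39.
y₂ = 6.39 × 0.400 = 2.56 m.
V₂ = q/y₂ = 3.85/2.56 = 1.51 m/s. E₁ = y₁ + V₁²/2g = 5.12 m; E₂ = y₂ + V₂²/2g = 2.67 m. ΔE = E₁ − E₂ = 2.45 m.

ΔE = 2.45 m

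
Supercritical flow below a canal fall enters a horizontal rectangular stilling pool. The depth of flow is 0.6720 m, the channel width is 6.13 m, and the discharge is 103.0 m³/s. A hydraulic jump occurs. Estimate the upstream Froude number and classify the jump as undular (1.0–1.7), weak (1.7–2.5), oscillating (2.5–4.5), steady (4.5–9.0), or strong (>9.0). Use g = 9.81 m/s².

Fr₁ = 9.738; strong jump

q = Q/b = 103.0/6.13 = 16.80 m²/s; V₁ = q/y₁ = 25.00 m/s. Fr₁ = V₁/√(g·y₁) = 9.738.
Fr₁ = 9.738 lies in the strong range.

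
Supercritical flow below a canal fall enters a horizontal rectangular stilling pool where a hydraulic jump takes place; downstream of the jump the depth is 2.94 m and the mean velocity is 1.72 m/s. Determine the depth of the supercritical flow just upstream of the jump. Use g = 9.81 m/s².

Fr₂ = V₂/√(g·y₂) = 1.72/√(9.81×2.94) = 0.320.
Since the conjugate-depth ratio holds either way, y₁/y₂ = ½[√(1 + 8Fr₂²) − 1] = ½[√1.821 − 1] = 0.175.
y₁ = 0.175 × 2.94 = 0.513 m.

y₁ = 0.513 m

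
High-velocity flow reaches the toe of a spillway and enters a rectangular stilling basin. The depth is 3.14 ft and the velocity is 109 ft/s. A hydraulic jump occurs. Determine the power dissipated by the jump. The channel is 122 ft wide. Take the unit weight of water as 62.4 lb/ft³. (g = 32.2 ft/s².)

P = 664167 hp

Fr₁ = V₁/√(g·y₁) = 109/√(32.2×3.14) = 10.8.
From the momentum equation for a rectangular channel, y₂/y₁ = ½[√(1 + 8Fr₁²) − 1] = ½[√941.1 − 1] = 14.8.
y₂ = 14.8 × 3.14 = 46.6 ft.
q = V₁·y₁ = 109 × 3.14 = 342 ft²/s. V₂ = q/y₂ = 342/46.6 = 7.35 ft/s. E₁ = y₁ + V₁²/2g = 188 ft; E₂ = y₂ + V₂²/2g = 47.4 ft. ΔE = E₁ − E₂ = 140 ft.
Q = q·b = 342 × 122 = 41756 cfs. P = γ·Q·ΔE/550 = 62.4 × 41756 × 140 / 550 = 664167 hp.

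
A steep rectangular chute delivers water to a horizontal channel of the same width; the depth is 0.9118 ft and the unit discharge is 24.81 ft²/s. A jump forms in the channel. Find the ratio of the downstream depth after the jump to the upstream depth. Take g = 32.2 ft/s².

y₂/y₁ = 6.619

V₁ = q/y₁ = 24.81/0.9118 = 27.21 ft/s. Fr₁ = V₁/√(g·y₁) = 27.21/√(32.2×0.9118) = 5.022.
Conjugate-depth relation: y₂/y₁ = ½[√(1 + 8Fr₁²) − 1] = ½[√202.74 − 1] = 6.619.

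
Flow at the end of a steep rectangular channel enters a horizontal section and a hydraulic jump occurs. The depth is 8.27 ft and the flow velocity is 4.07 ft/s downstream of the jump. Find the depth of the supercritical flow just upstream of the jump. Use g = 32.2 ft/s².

y₁ = 0.925 ft

Fr₂ = V₂/√(g·y₂) = 4.07/√(32.2×8.27) = 0.249.
Applying the sequent-depth relation in reverse, y₁/y₂ = ½[√(1 + 8Fr₂²) − 1] = ½[√1.498 − 1] = 0.112.
y₁ = 0.112 × 8.27 = 0.925 ft.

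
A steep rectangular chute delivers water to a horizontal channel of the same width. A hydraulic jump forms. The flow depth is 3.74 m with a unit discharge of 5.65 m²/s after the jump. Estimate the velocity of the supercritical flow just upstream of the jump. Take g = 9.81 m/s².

V₂ = q/y₂ = 5.65/3.74 = 1.51 m/s; Fr₂ = V₂/√(g·y₂) = 0.249.
Applying the sequent-depth relation in reverse, y₁/y₂ = ½[√(1 + 8Fr₂²) − 1] = ½[√1.498 − 1] = 0.112.
y₁ = 0.112 × 3.74 = 0.418 m.
V₁ = q/y₁ = 5.65/0.418 = 13.5 m/s.

V₁ = 13.5 m/s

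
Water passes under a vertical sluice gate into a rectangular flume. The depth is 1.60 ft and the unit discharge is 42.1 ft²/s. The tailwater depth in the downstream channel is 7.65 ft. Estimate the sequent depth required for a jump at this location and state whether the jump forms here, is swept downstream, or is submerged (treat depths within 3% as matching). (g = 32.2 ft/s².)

V₁ = q/y₁ = 42.1/1.60 = 26.3 ft/s. Fr₁ = V₁/√(g·y₁) = 26.3/√(32.2×1.60) = 3.67.
From the momentum equation for a rectangular channel, y₂/y₁ = ½[√(1 + 8Fr₁²) − 1] = ½[√108.5 − 1] = 4.71.
y₂ = 4.71 × 1.60 = 7.53 ft.
Tailwater y_tw = 7.65 ft: y_tw ≈ y₂, so the jump forms here.

y₂ = 7.53 ft; the jump forms here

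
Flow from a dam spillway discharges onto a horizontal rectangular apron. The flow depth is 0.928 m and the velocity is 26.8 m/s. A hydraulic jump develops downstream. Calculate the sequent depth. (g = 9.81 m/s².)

Fr₁ = V₁/√(g·y₁) = 26.8/√(9.81×0.928) = 8.88.
From the momentum equation for a rectangular channel, y₂/y₁ = ½[√(1 + 8Fr₁²) − 1] = ½[√632.2 − 1] = 12.1.
y₂ = 12.1 × 0.928 = 11.2 m.

y₂ = 11.2 m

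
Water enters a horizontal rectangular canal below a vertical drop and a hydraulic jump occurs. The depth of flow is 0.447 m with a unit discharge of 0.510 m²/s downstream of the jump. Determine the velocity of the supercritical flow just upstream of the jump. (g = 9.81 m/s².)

V₁ = 2.73 m/s

V₂ = q/y₂ = 0.510/0.447 = 1.14 m/s; Fr₂ = V₂/√(g·y₂) = 0.545.
Applying the sequent-depth relation in reverse, y₁/y₂ = ½[√(1 + 8Fr₂²) − 1] = ½[√3.375 − 1] = 0.419.
y₁ = 0.419 × 0.447 = 0.187 m.
V₁ = q/y₁ = 0.510/0.187 = 2.73 m/s.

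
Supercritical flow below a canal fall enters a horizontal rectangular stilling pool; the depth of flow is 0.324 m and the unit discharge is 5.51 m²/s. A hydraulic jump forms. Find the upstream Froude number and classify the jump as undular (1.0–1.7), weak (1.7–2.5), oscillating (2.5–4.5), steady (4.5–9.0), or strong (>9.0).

Fr₁ = 9.54; strong jump

V₁ = q/y₁ = 5.51/0.324 = 17.0 m/s. Fr₁ = V₁/√(g·y₁) = 17.0/√(9.81×0.324) = 9.54.
Fr₁ = 9.54 lies in the strong range.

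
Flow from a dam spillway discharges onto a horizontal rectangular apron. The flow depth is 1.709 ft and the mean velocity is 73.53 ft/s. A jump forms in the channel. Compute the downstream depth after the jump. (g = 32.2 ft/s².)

Fr₁ = V₁/√(g·y₁) = 73.53/√(32.2×1.709) = 9.912.
Sequent-depth ratio: y₂/y₁ = ½[√(1 + 8Fr₁²) − 1] = ½[√787.00 − 1] = 13.53.
y₂ = 13.53 × 1.709 = 23.12 ft.

y₂ = 23.12 ft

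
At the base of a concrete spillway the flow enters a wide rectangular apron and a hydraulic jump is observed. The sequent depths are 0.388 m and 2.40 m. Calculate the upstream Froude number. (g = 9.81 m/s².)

For a rectangular channel the momentum equation gives q² = ½·g·y₁·y₂·(y₁ + y₂) = ½×9.81×0.388×2.40×2.79 = 12.7.
q = √12.7 = 3.57 m²/s.
V₁ = q/y₁ = 9.20 m/s; Fr₁ = V₁/√(g·y₁) = 4.71.

Fr₁ = 4.71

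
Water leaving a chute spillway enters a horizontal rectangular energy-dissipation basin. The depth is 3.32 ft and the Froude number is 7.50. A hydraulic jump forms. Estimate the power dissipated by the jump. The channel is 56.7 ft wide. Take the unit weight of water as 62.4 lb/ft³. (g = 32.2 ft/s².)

P = 102996 hp

Fr₁ = 7.50 (given).
By Bélanger, y₂/y₁ = ½[√(1 + 8Fr₁²) − 1] = ½[√451.0 − 1] = 10.1.
y₂ = 10.1 × 3.32 = 33.6 ft.
Head loss: ΔE = (y₂ − y₁)³/(4y₁y₂) = (33.6 − 3.32)³/(4×3.32×33.6) = 27744/446 = 62.2 ft.
V₁ = Fr₁·√(g·y₁) = 7.50×√(32.2×3.32) = 77.5 ft/s; q = V₁·y₁ = 257 ft²/s. Q = q·b = 257 × 56.7 = 14598 cfs. P = γ·Q·ΔE/550 = 62.4 × 14598 × 62.2 / 550 = 102996 hp.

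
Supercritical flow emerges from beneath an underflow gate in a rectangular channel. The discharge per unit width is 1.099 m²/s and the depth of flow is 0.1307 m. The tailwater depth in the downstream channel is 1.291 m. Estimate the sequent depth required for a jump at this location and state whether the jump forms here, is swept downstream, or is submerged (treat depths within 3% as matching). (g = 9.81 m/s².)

V₁ = q/y₁ = 1.099/0.1307 = 8.409 m/s. Fr₁ = V₁/√(g·y₁) = 8.409/√(9.81×0.1307) = 7.426.
By Bélanger, y₂/y₁ = ½[√(1 + 8Fr₁²) − 1] = ½[√442.15 − 1] = 10.01.
y₂ = 10.01 × 0.1307 = 1.309 m.
Tailwater y_tw = 1.291 m: y_tw ≈ y₂, so the jump forms here.

y₂ = 1.309 m; the jump forms here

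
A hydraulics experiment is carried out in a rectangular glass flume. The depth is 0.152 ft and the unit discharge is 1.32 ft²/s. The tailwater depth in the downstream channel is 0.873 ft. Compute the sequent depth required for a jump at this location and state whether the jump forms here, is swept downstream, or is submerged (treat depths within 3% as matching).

V₁ = q/y₁ = 1.32/0.152 = 8.68 ft/s. Fr₁ = V₁/√(g·y₁) = 8.68/√(32.2×0.152) = 3.93.
From the momentum equation for a rectangular channel, y₂/y₁ = ½[√(1 + 8Fr₁²) − 1] = ½[√124.3 − 1] = 5.07.
y₂ = 5.07 × 0.152 = 0.771 ft.
Tailwater y_tw = 0.873 ft: y_tw > y₂, so the jump is submerged.

y₂ = 0.771 ft; the jump is submerged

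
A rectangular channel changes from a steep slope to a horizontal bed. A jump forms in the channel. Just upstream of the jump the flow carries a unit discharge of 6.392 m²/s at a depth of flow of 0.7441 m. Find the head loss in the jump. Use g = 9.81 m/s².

V₁ = q/y₁ = 6.392/0.7441 = 8.590 m/s. Fr₁ = V₁/√(g·y₁) = 8.590/√(9.81×0.7441) = 3.179.
Sequent-depth ratio: y₂/y₁ = ½[√(1 + 8Fr₁²) − 1] = ½[√81.872 − 1] = 4.024.
y₂ = 4.024 × 0.7441 = 2.994 m.
V₂ = q/y₂ = 6.392/2.994 = 2.135 m/s. E₁ = y₁ + V₁²/2g = 4.505 m; E₂ = y₂ + V₂²/2g = 3.227 m. ΔE = E₁ − E₂ = 1.279 m.

ΔE = 1.279 m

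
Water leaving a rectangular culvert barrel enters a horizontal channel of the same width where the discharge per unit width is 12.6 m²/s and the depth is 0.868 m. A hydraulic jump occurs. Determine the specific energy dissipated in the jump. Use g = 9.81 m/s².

ΔE = 5.67 m

V₁ = q/y₁ = 12.6/0.868 = 14.5 m/s. Fr₁ = V₁/√(g·y₁) = 14.5/√(9.81×0.868) = 4.97.
Conjugate-depth relation: y₂/y₁ = ½[√(1 + 8Fr₁²) − 1] = ½[√199.0 − 1] = 6.55.
y₂ = 6.55 × 0.868 = 5.69 m.
V₂ = q/y₂ = 12.6/5.69 = 2.22 m/s. E₁ = y₁ + V₁²/2g = 11.6 m; E₂ = y₂ + V₂²/2g = 5.94 m. ΔE = E₁ − E₂ = 5.67 m.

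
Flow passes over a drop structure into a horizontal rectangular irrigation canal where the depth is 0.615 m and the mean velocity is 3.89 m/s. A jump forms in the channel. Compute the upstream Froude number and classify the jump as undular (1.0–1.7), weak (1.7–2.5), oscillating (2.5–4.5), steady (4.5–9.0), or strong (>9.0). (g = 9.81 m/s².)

Fr₁ = 1.58; undular jump

Fr₁ = V₁/√(g·y₁) = 3.89/√(9.81×0.615) = 1.58.
Fr₁ = 1.58 lies in the undular range.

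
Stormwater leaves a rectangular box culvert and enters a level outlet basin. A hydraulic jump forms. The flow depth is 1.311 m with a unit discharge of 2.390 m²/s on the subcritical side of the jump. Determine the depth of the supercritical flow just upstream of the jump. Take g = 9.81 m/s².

V₂ = q/y₂ = 2.390/1.311 = 1.823 m/s; Fr₂ = V₂/√(g·y₂) = 0.5083.
From the momentum equation (using Fr₂), y₁/y₂ = ½[√(1 + 8Fr₂²) − 1] = ½[√3.0673 − 1] = 0.3757.
y₁ = 0.3757 × 1.311 = 0.4925 m.

y₁ = 0.4925 m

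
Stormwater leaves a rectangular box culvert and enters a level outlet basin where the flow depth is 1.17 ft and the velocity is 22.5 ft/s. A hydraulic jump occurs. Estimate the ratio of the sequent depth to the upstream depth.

y₂/y₁ = 4.71

Fr₁ = V₁/√(g·y₁) = 22.5/√(32.2×1.17) = 3.67.
By Bélanger, y₂/y₁ = ½[√(1 + 8Fr₁²) − 1] = ½[√108.5 − 1] = 4.71.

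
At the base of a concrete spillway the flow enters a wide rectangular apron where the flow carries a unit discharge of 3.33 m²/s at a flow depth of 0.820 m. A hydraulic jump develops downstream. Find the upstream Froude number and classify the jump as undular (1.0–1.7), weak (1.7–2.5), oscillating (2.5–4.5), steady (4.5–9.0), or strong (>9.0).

Fr₁ = 1.43; undular jump

V₁ = q/y₁ = 3.33/0.820 = 4.06 m/s. Fr₁ = V₁/√(g·y₁) = 4.06/√(9.81×0.820) = 1.43.
Fr₁ = 1.43 lies in the undular range.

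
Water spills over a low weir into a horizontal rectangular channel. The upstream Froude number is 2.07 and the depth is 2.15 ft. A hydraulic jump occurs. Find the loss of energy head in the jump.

Fr₁ = 2.07 (given).
Bélanger equation: y₂/y₁ = ½[√(1 + 8Fr₁²) − 1] = ½[√35.28 − 1] = 2.47.
y₂ = 2.47 × 2.15 = 5.31 ft.
Head loss: ΔE = (y₂ − y₁)³/(4y₁y₂) = (5.31 − 2.15)³/(4×2.15×5.31) = 31.6/45.7 = 0.691 ft.

ΔE = 0.691 ft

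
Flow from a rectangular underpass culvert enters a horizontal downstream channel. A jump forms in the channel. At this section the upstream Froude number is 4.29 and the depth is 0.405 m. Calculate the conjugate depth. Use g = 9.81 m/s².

y₂ = 2.26 m

Fr₁ = 4.29 (given).
Bélanger equation: y₂/y₁ = ½[√(1 + 8Fr₁²) − 1] = ½[√148.2 − 1] = 5.59.
y₂ = 5.59 × 0.405 = 2.26 m.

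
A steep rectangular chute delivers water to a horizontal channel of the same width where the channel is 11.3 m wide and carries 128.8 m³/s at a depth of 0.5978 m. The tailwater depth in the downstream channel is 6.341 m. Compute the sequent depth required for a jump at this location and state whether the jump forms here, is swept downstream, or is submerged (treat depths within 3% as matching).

y₂ = 6.364 m; the jump forms here

q = Q/b = 128.8/11.3 = 11.40 m²/s; V₁ = q/y₁ = 19.07 m/s. Fr₁ = V₁/√(g·y₁) = 7.874.
Bélanger equation: y₂/y₁ = ½[√(1 + 8Fr₁²) − 1] = ½[√496.94 − 1] = 10.65.
y₂ = 10.65 × 0.5978 = 6.364 m.
Tailwater y_tw = 6.341 m: y_tw ≈ y₂, so the jump forms here.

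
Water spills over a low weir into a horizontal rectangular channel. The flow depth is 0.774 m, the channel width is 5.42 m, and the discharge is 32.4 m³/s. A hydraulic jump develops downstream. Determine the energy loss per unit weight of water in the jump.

q = Q/b = 32.4/5.42 = 5.98 m²/s; V₁ = q/y₁ = 7.72 m/s. Fr₁ = V₁/√(g·y₁) = 2.80.
From the momentum equation for a rectangular channel, y₂/y₁ = ½[√(1 + 8Fr₁²) − 1] = ½[√63.85 − 1] = 3.50.
y₂ = 3.50 × 0.774 = 2.71 m.
V₂ = q/y₂ = 5.98/2.71 = 2.21 m/s. E₁ = y₁ + V₁²/2g = 3.81 m; E₂ = y₂ + V₂²/2g = 2.95 m. ΔE = E₁ − E₂ = 0.860 m.

ΔE = 0.860 m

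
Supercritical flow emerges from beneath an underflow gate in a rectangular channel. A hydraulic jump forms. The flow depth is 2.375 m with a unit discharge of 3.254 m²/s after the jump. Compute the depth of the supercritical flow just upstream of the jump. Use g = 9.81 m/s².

y₁ = 0.3354 m

V₂ = q/y₂ = 3.254/2.375 = 1.370 m/s; Fr₂ = V₂/√(g·y₂) = 0.2838.
The Bélanger relation is symmetric: y₁/y₂ = ½[√(1 + 8Fr₂²) − 1] = ½[√1.6446 − 1] = 0.1412.
y₁ = 0.1412 × 2.375 = 0.3354 m.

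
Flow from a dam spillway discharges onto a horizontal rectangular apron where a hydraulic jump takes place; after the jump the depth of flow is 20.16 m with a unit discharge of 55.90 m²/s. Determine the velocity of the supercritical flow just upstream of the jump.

V₁ = 38.25 m/s

V₂ = q/y₂ = 55.90/20.16 = 2.773 m/s; Fr₂ = V₂/√(g·y₂) = 0.1972.
Applying the sequent-depth relation in reverse, y₁/y₂ = ½[√(1 + 8Fr₂²) − 1] = ½[√1.3110 − 1] = 0.07250.
y₁ = 0.07250 × 20.16 = 1.462 m.
V₁ = q/y₁ = 55.90/1.462 = 38.25 m/s.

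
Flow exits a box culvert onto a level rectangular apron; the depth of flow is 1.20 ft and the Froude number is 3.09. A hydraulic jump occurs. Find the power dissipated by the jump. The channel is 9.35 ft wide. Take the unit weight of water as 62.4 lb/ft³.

Fr₁ = 3.09 (given).
Conjugate-depth relation: y₂/y₁ = ½[√(1 + 8Fr₁²) − 1] = ½[√77.38 − 1] = 3.90.
y₂ = 3.90 × 1.20 = 4.68 ft.
Head loss: ΔE = (y₂ − y₁)³/(4y₁y₂) = (4.68 − 1.20)³/(4×1.20×4.68) = 42.1/22.5 = 1.87 ft.
V₁ = Fr₁·√(g·y₁) = 3.09×√(32.2×1.20) = 19.2 ft/s; q = V₁·y₁ = 23.0 ft²/s. Q = q·b = 23.0 × 9.35 = 216 cfs. P = γ·Q·ΔE/550 = 62.4 × 216 × 1.87 / 550 = 45.8 hp.

P = 45.8 hp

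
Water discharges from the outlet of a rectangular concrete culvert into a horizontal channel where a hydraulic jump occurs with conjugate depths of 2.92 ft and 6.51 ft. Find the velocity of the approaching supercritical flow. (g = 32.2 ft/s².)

V₁ = 18.4 ft/s

For a rectangular channel the momentum equation gives q² = ½·g·y₁·y₂·(y₁ + y₂) = ½×32.2×2.92×6.51×9.43 = 2886.
q = √2886 = 53.7 ft²/s.
V₁ = q/y₁ = 53.7/2.92 = 18.4 ft/s.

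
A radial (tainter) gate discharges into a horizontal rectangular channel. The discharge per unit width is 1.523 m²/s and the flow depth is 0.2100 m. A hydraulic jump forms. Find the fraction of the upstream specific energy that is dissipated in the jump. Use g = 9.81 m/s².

V₁ = q/y₁ = 1.523/0.2100 = 7.252 m/s. Fr₁ = V₁/√(g·y₁) = 7.252/√(9.81×0.2100) = 5.053.
Conjugate-depth relation: y₂/y₁ = ½[√(1 + 8Fr₁²) − 1] = ½[√205.25 − 1] = 6.663.
y₂ = 6.663 × 0.2100 = 1.399 m.
E₁ = y₁ + V₁²/2g = 2.891 m. ΔE = (y₂ − y₁)³/(4y₁y₂) = 1.431 m. ΔE/E₁ = 1.431/2.891 = 0.495.

ΔE/E₁ = 0.495 (49.5%)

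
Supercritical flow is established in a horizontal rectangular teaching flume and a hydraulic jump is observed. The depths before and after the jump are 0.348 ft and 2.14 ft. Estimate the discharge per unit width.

For a rectangular channel the momentum equation gives q² = ½·g·y₁·y₂·(y₁ + y₂) = ½×32.2×0.348×2.14×2.49 = 29.8.
q = √29.8 = 5.46 ft²/s.

q = 5.46 ft²/s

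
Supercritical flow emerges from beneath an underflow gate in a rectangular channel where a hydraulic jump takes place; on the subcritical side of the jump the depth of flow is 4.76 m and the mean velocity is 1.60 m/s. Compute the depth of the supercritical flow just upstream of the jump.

Fr₂ = V₂/√(g·y₂) = 1.60/√(9.81×4.76) = 0.234.
Since the conjugate-depth ratio holds either way, y₁/y₂ = ½[√(1 + 8Fr₂²) − 1] = ½[√1.439 − 1] = 0.0997.
y₁ = 0.0997 × 4.76 = 0.475 m.

y₁ = 0.475 m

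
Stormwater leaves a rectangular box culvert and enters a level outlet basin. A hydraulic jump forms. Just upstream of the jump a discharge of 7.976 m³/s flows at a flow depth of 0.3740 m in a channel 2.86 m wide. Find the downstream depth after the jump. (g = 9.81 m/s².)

y₂ = 1.881 m

q = Q/b = 7.976/2.86 = 2.789 m²/s; V₁ = q/y₁ = 7.457 m/s. Fr₁ = V₁/√(g·y₁) = 3.893.
By Bélanger, y₂/y₁ = ½[√(1 + 8Fr₁²) − 1] = ½[√122.24 − 1] = 5.028.
y₂ = 5.028 × 0.3740 = 1.881 m.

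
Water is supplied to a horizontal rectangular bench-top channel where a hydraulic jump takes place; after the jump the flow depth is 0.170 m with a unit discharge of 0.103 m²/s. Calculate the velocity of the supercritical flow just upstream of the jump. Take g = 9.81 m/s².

V₂ = q/y₂ = 0.103/0.170 = 0.606 m/s; Fr₂ = V₂/√(g·y₂) = 0.469.
From the momentum equation (using Fr₂), y₁/y₂ = ½[√(1 + 8Fr₂²) − 1] = ½[√2.761 − 1] = 0.331.
y₁ = 0.331 × 0.170 = 0.0562 m.
V₁ = q/y₁ = 0.103/0.0562 = 1.83 m/s.

V₁ = 1.83 m/s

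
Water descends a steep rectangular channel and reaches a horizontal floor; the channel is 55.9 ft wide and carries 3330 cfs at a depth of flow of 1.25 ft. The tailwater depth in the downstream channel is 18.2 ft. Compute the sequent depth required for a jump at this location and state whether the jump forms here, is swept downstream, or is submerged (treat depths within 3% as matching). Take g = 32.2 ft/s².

q = Q/b = 3330/55.9 = 59.6 ft²/s; V₁ = q/y₁ = 47.7 ft/s. Fr₁ = V₁/√(g·y₁) = 7.51.
By Bélanger, y₂/y₁ = ½[√(1 + 8Fr₁²) − 1] = ½[√452.4 − 1] = 10.1.
y₂ = 10.1 × 1.25 = 12.7 ft.
Tailwater y_tw = 18.2 ft: y_tw > y₂, so the jump is submerged.

y₂ = 12.7 ft; the jump is submerged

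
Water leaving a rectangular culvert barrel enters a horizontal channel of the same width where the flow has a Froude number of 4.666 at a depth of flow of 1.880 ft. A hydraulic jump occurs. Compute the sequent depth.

Fr₁ = 4.666 (given).
By Bélanger, y₂/y₁ = ½[√(1 + 8Fr₁²) − 1] = ½[√175.17 − 1] = 6.118.
y₂ = 6.118 × 1.880 = 11.50 ft.

y₂ = 11.50 ft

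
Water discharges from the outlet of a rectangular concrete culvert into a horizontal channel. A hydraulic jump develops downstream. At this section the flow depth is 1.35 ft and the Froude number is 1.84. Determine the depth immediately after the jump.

y₂ = 2.90 ft

Fr₁ = 1.84 (given).
Conjugate-depth relation: y₂/y₁ = ½[√(1 + 8Fr₁²) − 1] = ½[√28.08 − 1] = 2.15.
y₂ = 2.15 × 1.35 = 2.90 ft.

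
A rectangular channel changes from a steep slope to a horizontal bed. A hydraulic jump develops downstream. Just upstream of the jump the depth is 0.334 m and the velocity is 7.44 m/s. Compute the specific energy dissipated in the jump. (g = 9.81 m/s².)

Fr₁ = V₁/√(g·y₁) = 7.44/√(9.81×0.334) = 4.11.
Conjugate-depth relation: y₂/y₁ = ½[√(1 + 8Fr₁²) − 1] = ½[√136.2 − 1] = 5.33.
y₂ = 5.33 × 0.334 = 1.78 m.
q = V₁·y₁ = 7.44 × 0.334 = 2.48 m²/s. V₂ = q/y₂ = 2.48/1.78 = 1.39 m/s. E₁ = y₁ + V₁²/2g = 3.16 m; E₂ = y₂ + V₂²/2g = 1.88 m. ΔE = E₁ − E₂ = 1.27 m.

ΔE = 1.27 m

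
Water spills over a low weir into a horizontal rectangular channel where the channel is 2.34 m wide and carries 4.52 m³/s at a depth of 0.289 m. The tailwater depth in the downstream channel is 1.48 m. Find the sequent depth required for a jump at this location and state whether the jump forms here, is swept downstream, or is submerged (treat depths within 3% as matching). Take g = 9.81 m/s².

y₂ = 1.48 m; the jump forms here

q = Q/b = 4.52/2.34 = 1.93 m²/s; V₁ = q/y₁ = 6.68 m/s. Fr₁ = V₁/√(g·y₁) = 3.97.
Conjugate-depth relation: y₂/y₁ = ½[√(1 + 8Fr₁²) − 1] = ½[√127.1 − 1] = 5.14.
y₂ = 5.14 × 0.289 = 1.48 m.
Tailwater y_tw = 1.48 m: y_tw ≈ y₂, so the jump forms here.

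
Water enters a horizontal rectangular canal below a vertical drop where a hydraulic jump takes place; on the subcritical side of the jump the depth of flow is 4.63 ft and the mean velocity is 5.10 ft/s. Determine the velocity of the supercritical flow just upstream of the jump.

Fr₂ = V₂/√(g·y₂) = 5.10/√(32.2×4.63) = 0.418.
From the momentum equation (using Fr₂), y₁/y₂ = ½[√(1 + 8Fr₂²) − 1] = ½[√2.396 − 1] = 0.274.
y₁ = 0.274 × 4.63 = 1.27 ft.
V₁ = q/y₁ = 23.6/1.27 = 18.6 ft/s.

V₁ = 18.6 ft/s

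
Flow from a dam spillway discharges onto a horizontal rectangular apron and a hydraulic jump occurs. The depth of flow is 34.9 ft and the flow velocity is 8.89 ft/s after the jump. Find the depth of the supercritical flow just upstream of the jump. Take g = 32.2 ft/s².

y₁ = 4.36 ft

Fr₂ = V₂/√(g·y₂) = 8.89/√(32.2×34.9) = 0.265.
Since the conjugate-depth ratio holds either way, y₁/y₂ = ½[√(1 + 8Fr₂²) − 1] = ½[√1.563 − 1] = 0.125.
y₁ = 0.125 × 34.9 = 4.36 ft.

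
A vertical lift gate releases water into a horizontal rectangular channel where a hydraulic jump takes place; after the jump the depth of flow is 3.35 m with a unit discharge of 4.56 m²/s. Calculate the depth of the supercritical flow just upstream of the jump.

y₁ = 0.343 m

V₂ = q/y₂ = 4.56/3.35 = 1.36 m/s; Fr₂ = V₂/√(g·y₂) = 0.237.
From the momentum equation (using Fr₂), y₁/y₂ = ½[√(1 + 8Fr₂²) − 1] = ½[√1.451 − 1] = 0.102.
y₁ = 0.102 × 3.35 = 0.343 m.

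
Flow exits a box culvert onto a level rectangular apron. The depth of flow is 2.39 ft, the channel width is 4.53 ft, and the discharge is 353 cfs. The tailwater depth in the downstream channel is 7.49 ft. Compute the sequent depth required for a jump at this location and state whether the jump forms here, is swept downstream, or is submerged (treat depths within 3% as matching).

y₂ = 11.4 ft; the jump is swept downstream

q = Q/b = 353/4.53 = 77.9 ft²/s; V₁ = q/y₁ = 32.6 ft/s. Fr₁ = V₁/√(g·y₁) = 3.72.
From the momentum equation for a rectangular channel, y₂/y₁ = ½[√(1 + 8Fr₁²) − 1] = ½[√111.5 − 1] = 4.78.
y₂ = 4.78 × 2.39 = 11.4 ft.
Tailwater y_tw = 7.49 ft: y_tw < y₂, so the jump is swept downstream.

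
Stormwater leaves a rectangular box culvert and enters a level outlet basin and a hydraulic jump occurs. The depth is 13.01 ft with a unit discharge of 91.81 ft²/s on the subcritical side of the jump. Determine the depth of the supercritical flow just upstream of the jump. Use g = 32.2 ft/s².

V₂ = q/y₂ = 91.81/13.01 = 7.057 ft/s; Fr₂ = V₂/√(g·y₂) = 0.3448.
Applying the sequent-depth relation in reverse, y₁/y₂ = ½[√(1 + 8Fr₂²) − 1] = ½[√1.9510 − 1] = 0.1984.
y₁ = 0.1984 × 13.01 = 2.581 ft.

y₁ = 2.581 ft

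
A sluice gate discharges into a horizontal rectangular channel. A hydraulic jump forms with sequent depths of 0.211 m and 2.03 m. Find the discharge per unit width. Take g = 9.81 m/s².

q = 2.17 m²/s

For a rectangular channel the momentum equation gives q² = ½·g·y₁·y₂·(y₁ + y₂) = ½×9.81×0.211×2.03×2.24 = 4.71.
q = √4.71 = 2.17 m²/s.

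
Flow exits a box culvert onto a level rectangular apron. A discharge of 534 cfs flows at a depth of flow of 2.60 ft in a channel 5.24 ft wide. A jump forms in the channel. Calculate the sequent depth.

q = Q/b = 534/5.24 = 102 ft²/s; V₁ = q/y₁ = 39.2 ft/s. Fr₁ = V₁/√(g·y₁) = 4.28.
Sequent-depth ratio: y₂/y₁ = ½[√(1 + 8Fr₁²) − 1] = ½[√147.8 − 1] = 5.58.
y₂ = 5.58 × 2.60 = 14.5 ft.

y₂ = 14.5 ft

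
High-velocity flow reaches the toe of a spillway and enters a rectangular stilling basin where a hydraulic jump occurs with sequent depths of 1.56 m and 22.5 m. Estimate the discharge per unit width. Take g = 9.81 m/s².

q = 64.4 m²/s

For a rectangular channel the momentum equation gives q² = ½·g·y₁·y₂·(y₁ + y₂) = ½×9.81×1.56×22.5×24.1 = 4142.
q = √4142 = 64.4 m²/s.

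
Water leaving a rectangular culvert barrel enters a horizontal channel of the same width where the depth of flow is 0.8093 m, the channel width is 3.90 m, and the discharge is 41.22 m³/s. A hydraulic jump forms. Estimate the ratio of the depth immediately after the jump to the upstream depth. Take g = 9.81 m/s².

y₂/y₁ = 6.074

q = Q/b = 41.22/3.90 = 10.57 m²/s; V₁ = q/y₁ = 13.06 m/s. Fr₁ = V₁/√(g·y₁) = 4.635.
From the momentum equation for a rectangular channel, y₂/y₁ = ½[√(1 + 8Fr₁²) − 1] = ½[√172.86 − 1] = 6.074.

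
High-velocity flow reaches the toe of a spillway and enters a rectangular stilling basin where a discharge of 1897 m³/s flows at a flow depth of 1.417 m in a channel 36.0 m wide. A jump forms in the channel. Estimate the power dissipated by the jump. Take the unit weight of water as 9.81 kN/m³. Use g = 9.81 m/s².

q = Q/b = 1897/36.0 = 52.69 m²/s; V₁ = q/y₁ = 37.19 m/s. Fr₁ = V₁/√(g·y₁) = 9.974.
By Bélanger, y₂/y₁ = ½[√(1 + 8Fr₁²) − 1] = ½[√796.87 − 1] = 13.61.
y₂ = 13.61 × 1.417 = 19.29 m.
V₂ = q/y₂ = 52.69/19.29 = 2.731 m/s. E₁ = y₁ + V₁²/2g = 71.90 m; E₂ = y₂ + V₂²/2g = 19.67 m. ΔE = E₁ − E₂ = 52.23 m.
P = γ·Q·ΔE = 9.81 × 1897 × 52.23 = 971962 kW.

P = 971962 kW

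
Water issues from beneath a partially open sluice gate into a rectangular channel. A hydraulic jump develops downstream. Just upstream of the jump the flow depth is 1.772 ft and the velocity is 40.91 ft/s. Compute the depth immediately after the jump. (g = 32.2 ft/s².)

Fr₁ = V₁/√(g·y₁) = 40.91/√(32.2×1.772) = 5.416.
Bélanger equation: y₂/y₁ = ½[√(1 + 8Fr₁²) − 1] = ½[√235.65 − 1] = 7.176.
y₂ = 7.176 × 1.772 = 12.72 ft.

y₂ = 12.72 ft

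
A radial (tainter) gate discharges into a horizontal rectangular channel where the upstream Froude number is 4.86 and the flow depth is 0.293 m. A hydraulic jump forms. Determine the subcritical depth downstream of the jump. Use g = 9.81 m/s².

Fr₁ = 4.86 (given).
Sequent-depth ratio: y₂/y₁ = ½[√(1 + 8Fr₁²) − 1] = ½[√190.0 − 1] = 6.39.
y₂ = 6.39 × 0.293 = 1.87 m.

y₂ = 1.87 m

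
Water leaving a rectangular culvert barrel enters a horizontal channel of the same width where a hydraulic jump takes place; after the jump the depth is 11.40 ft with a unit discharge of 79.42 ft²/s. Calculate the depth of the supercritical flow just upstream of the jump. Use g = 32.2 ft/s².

V₂ = q/y₂ = 79.42/11.40 = 6.967 ft/s; Fr₂ = V₂/√(g·y₂) = 0.3636.
Applying the sequent-depth relation in reverse, y₁/y₂ = ½[√(1 + 8Fr₂²) − 1] = ½[√2.0577 − 1] = 0.2172.
y₁ = 0.2172 × 11.40 = 2.477 ft.

y₁ = 2.477 ft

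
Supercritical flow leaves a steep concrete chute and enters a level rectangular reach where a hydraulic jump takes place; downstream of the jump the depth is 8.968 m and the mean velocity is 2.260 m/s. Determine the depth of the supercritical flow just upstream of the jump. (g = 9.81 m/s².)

y₁ = 0.9423 m

Fr₂ = V₂/√(g·y₂) = 2.260/√(9.81×8.968) = 0.2409.
The Bélanger relation is symmetric: y₁/y₂ = ½[√(1 + 8Fr₂²) − 1] = ½[√1.4645 − 1] = 0.1051.
y₁ = 0.1051 × 8.968 = 0.9423 m.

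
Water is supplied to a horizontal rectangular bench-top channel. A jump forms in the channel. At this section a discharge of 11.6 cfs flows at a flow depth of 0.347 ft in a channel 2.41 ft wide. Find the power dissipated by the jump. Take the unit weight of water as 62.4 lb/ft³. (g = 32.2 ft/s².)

P = 1.79 hp

q = Q/b = 11.6/2.41 = 4.81 ft²/s; V₁ = q/y₁ = 13.9 ft/s. Fr₁ = V₁/√(g·y₁) = 4.15.
Bélanger equation: y₂/y₁ = ½[√(1 + 8Fr₁²) − 1] = ½[√138.8 − 1] = 5.39.
y₂ = 5.39 × 0.347 = 1.87 ft.
V₂ = q/y₂ = 4.81/1.87 = 2.57 ft/s. E₁ = y₁ + V₁²/2g = 3.33 ft; E₂ = y₂ + V₂²/2g = 1.97 ft. ΔE = E₁ − E₂ = 1.36 ft.
P = γ·Q·ΔE/550 = 62.4 × 11.6 × 1.36 / 550 = 1.79 hp.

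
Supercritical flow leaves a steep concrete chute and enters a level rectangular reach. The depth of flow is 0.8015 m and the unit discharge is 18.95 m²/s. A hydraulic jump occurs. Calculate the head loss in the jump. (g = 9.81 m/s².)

ΔE = 19.91 m

V₁ = q/y₁ = 18.95/0.8015 = 23.64 m/s. Fr₁ = V₁/√(g·y₁) = 23.64/√(9.81×0.8015) = 8.432.
Conjugate-depth relation: y₂/y₁ = ½[√(1 + 8Fr₁²) − 1] = ½[√569.76 − 1] = 11.43.
y₂ = 11.43 × 0.8015 = 9.165 m.
Head loss: ΔE = (y₂ − y₁)³/(4y₁y₂) = (9.165 − 0.8015)³/(4×0.8015×9.165) = 585.0/29.38 = 19.91 m.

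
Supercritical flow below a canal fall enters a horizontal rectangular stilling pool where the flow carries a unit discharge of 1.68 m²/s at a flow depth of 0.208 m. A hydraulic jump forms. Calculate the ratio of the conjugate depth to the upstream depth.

V₁ = q/y₁ = 1.68/0.208 = 8.08 m/s. Fr₁ = V₁/√(g·y₁) = 8.08/√(9.81×0.208) = 5.65.
From the momentum equation for a rectangular channel, y₂/y₁ = ½[√(1 + 8Fr₁²) − 1] = ½[√256.8 − 1] = 7.51.

y₂/y₁ = 7.51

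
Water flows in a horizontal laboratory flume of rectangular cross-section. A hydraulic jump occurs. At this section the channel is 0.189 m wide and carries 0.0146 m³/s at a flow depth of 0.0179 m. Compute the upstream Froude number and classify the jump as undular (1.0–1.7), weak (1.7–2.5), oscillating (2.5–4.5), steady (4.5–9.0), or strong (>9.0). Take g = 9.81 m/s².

Fr₁ = 10.3; strong jump

q = Q/b = 0.0146/0.189 = 0.0772 m²/s; V₁ = q/y₁ = 4.32 m/s. Fr₁ = V₁/√(g·y₁) = 10.3.
Fr₁ = 10.3 lies in the strong range.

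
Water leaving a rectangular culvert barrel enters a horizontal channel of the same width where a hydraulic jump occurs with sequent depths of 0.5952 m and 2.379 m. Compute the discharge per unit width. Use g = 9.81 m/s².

For a rectangular channel the momentum equation gives q² = ½·g·y₁·y₂·(y₁ + y₂) = ½×9.81×0.5952×2.379×2.974 = 20.66.
q = √20.66 = 4.545 m²/s.

q = 4.545 m²/s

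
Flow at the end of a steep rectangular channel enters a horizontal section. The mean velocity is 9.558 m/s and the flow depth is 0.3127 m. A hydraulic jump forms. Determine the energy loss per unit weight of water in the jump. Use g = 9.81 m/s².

Fr₁ = V₁/√(g·y₁) = 9.558/√(9.81×0.3127) = 5.457.
From the momentum equation for a rectangular channel, y₂/y₁ = ½[√(1 + 8Fr₁²) − 1] = ½[√239.25 − 1] = 7.234.
y₂ = 7.234 × 0.3127 = 2.262 m.
Head loss: ΔE = (y₂ − y₁)³/(4y₁y₂) = (2.262 − 0.3127)³/(4×0.3127×2.262) = 7.407/2.829 = 2.618 m.

ΔE = 2.618 m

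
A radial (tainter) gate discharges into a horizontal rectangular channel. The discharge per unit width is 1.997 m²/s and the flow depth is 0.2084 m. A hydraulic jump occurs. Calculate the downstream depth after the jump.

V₁ = q/y₁ = 1.997/0.2084 = 9.583 m/s. Fr₁ = V₁/√(g·y₁) = 9.583/√(9.81×0.2084) = 6.702.
By Bélanger, y₂/y₁ = ½[√(1 + 8Fr₁²) − 1] = ½[√360.32 − 1] = 8.991.
y₂ = 8.991 × 0.2084 = 1.874 m.

y₂ = 1.874 m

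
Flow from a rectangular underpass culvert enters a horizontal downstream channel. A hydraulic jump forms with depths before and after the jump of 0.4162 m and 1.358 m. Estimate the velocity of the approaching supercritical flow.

V₁ = 5.329 m/s

For a rectangular channel the momentum equation gives q² = ½·g·y₁·y₂·(y₁ + y₂) = ½×9.81×0.4162×1.358×1.774 = 4.919.
q = √4.919 = 2.218 m²/s.
V₁ = q/y₁ = 2.218/0.4162 = 5.329 m/s.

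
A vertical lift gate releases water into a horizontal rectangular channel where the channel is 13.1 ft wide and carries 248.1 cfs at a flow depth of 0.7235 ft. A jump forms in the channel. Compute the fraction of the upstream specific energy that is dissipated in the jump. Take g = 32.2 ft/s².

q = Q/b = 248.1/13.1 = 18.94 ft²/s; V₁ = q/y₁ = 26.18 ft/s. Fr₁ = V₁/√(g·y₁) = 5.423.
From the momentum equation for a rectangular channel, y₂/y₁ = ½[√(1 + 8Fr₁²) − 1] = ½[√236.30 − 1] = 7.186.
y₂ = 7.186 × 0.7235 = 5.199 ft.
E₁ = y₁ + V₁²/2g = 11.36 ft. ΔE = (y₂ − y₁)³/(4y₁y₂) = 5.958 ft. ΔE/E₁ = 5.958/11.36 = 0.524.

ΔE/E₁ = 0.524 (52.4%)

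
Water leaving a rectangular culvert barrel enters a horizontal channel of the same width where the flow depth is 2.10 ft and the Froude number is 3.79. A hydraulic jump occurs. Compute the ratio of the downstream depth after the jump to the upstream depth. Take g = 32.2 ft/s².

Fr₁ = 3.79 (given).
Conjugate-depth relation: y₂/y₁ = ½[√(1 + 8Fr₁²) − 1] = ½[√115.9 − 1] = 4.88.

y₂/y₁ = 4.88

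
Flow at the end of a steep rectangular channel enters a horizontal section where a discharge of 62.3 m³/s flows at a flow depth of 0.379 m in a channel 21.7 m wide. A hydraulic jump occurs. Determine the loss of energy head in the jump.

ΔE = 1.27 m

q = Q/b = 62.3/21.7 = 2.87 m²/s; V₁ = q/y₁ = 7.58 m/s. Fr₁ = V₁/√(g·y₁) = 3.93.
By Bélanger, y₂/y₁ = ½[√(1 + 8Fr₁²) − 1] = ½[√124.5 − 1] = 5.08.
y₂ = 5.08 × 0.379 = 1.92 m.
V₂ = q/y₂ = 2.87/1.92 = 1.49 m/s. E₁ = y₁ + V₁²/2g = 3.30 m; E₂ = y₂ + V₂²/2g = 2.04 m. ΔE = E₁ − E₂ = 1.27 m.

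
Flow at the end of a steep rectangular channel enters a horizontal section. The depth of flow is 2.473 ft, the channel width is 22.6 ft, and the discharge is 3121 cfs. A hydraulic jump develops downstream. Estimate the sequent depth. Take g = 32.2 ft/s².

q = Q/b = 3121/22.6 = 138.1 ft²/s; V₁ = q/y₁ = 55.84 ft/s. Fr₁ = V₁/√(g·y₁) = 6.258.
From the momentum equation for a rectangular channel, y₂/y₁ = ½[√(1 + 8Fr₁²) − 1] = ½[√314.28 − 1] = 8.364.
y₂ = 8.364 × 2.473 = 20.68 ft.

y₂ = 20.68 ft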